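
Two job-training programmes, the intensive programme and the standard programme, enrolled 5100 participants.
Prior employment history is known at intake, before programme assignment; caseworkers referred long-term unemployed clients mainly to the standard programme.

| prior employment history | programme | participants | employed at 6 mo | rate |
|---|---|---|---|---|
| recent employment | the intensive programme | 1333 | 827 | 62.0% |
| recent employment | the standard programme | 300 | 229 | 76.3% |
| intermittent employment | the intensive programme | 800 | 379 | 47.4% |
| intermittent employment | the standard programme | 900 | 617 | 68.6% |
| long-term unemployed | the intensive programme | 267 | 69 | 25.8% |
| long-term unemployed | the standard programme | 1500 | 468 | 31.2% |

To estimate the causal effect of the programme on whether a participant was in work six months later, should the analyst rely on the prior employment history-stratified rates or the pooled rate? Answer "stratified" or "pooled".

stratified

Prior employment history differs across programmes for reasons unrelated to any effect of the programme itself, and it separately predicts the outcome — a classic confounder. We must compare within prior employment history levels.
Within each level — recent employment: 62.0% vs 76.3%; intermittent employment: 47.4% vs 68.6%; long-term unemployed: 25.8% vs 31.2% — the standard programme is higher every time.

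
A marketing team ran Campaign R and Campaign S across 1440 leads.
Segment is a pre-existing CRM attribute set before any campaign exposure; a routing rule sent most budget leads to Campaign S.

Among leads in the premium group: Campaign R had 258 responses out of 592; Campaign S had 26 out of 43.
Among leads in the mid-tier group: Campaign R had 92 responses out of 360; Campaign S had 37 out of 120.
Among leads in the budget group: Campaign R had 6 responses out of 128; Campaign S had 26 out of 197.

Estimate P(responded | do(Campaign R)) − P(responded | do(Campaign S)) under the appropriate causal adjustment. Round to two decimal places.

-0.11

The imbalance in customer segment arose from how leads were allocated, not from anything the campaign did; and customer segment independently affects the outcome. The pooled gap is confounded — condition on customer segment.
Adjusting over the population distribution of customer segment: 0.441·(0.436−0.605) + 0.333·(0.256−0.308) + 0.226·(0.047−0.132) = -0.111.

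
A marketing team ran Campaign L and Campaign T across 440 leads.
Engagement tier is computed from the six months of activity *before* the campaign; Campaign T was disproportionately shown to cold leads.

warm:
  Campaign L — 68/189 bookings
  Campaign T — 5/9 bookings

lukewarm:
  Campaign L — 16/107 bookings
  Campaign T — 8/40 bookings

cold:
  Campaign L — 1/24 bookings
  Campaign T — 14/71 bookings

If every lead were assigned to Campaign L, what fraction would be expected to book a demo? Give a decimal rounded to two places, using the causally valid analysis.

0.22

The imbalance in engagement tier arose from how leads were allocated, not from anything the campaign did; and engagement tier independently affects the outcome. The pooled gap is confounded — condition on engagement tier.
Standardising Campaign L to the population engagement tier mix: 0.450·68/189 + 0.334·16/107 + 0.216·1/24 = 0.221.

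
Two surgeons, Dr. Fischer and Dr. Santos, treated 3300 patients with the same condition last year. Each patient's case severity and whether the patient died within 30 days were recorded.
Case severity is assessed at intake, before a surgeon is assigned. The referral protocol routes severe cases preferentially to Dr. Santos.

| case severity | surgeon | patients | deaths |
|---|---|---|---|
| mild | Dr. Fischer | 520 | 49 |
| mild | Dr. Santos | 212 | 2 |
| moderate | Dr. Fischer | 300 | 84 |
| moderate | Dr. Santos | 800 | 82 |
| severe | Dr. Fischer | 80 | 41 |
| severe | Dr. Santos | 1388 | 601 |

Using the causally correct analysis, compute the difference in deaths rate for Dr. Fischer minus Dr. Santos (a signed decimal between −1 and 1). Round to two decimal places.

Here case severity is a common cause — it drives both which surgeon a case falls under and the outcome. The crude comparison mixes populations; the stratum-specific rates are the causally relevant ones.
Adjusting over the population distribution of case severity: 0.222·(0.094−0.009) + 0.333·(0.280−0.102) + 0.445·(0.512−0.433) = +0.113.

+0.11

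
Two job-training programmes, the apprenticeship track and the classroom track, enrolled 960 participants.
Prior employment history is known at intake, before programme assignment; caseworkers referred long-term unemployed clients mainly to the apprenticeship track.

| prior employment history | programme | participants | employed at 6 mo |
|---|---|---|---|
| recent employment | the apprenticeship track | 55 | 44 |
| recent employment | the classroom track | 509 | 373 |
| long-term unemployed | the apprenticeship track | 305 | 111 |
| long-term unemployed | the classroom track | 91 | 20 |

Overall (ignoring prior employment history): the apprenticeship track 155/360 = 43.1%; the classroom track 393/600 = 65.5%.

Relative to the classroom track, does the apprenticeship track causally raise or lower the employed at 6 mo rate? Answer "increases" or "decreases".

increases

Prior employment history differs across programmes for reasons unrelated to any effect of the programme itself, and it separately predicts the outcome — a classic confounder. We must compare within prior employment history levels.
Within each level — recent employment: 80.0% vs 73.3%; long-term unemployed: 36.4% vs 22.0% — the apprenticeship track is higher every time.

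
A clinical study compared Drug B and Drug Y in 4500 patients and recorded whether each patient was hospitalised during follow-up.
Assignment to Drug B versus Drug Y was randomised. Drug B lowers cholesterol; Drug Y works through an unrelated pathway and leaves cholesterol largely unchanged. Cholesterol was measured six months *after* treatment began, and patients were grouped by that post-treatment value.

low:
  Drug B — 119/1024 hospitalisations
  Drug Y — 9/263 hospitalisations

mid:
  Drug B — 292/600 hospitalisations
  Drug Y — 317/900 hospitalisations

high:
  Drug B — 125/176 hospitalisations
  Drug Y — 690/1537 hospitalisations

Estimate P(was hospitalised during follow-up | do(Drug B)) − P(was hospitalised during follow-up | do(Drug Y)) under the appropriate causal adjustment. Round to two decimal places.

-0.08

Cholesterol here is a post-treatment variable shaped by the drug; conditioning on it would introduce bias rather than remove it. The overall comparison is the causal one.
The causal difference is the pooled difference: 0.298 − 0.376 = -0.079.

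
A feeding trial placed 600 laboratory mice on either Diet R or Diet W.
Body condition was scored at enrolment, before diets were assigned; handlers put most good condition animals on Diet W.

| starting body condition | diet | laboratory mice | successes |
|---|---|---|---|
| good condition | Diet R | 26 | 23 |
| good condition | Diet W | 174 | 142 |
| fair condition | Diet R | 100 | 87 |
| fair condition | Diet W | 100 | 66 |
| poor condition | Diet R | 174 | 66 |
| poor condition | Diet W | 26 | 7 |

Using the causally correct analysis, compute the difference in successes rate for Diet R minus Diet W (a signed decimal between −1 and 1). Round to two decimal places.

+0.13

The stratified and pooled comparisons disagree (Diet R wins within each starting body condition; Diet W wins overall), so the answer turns on the causal role of starting body condition.
Starting body condition satisfies the back-door criterion: it is not a descendant of the diet, and it blocks the spurious path from diet to outcome. Adjusting for it (i.e., using the within-starting body condition rates) gives the causal effect.
Adjusting over the population distribution of starting body condition: 0.333·(0.885−0.816) + 0.333·(0.870−0.660) + 0.333·(0.379−0.269) = +0.130.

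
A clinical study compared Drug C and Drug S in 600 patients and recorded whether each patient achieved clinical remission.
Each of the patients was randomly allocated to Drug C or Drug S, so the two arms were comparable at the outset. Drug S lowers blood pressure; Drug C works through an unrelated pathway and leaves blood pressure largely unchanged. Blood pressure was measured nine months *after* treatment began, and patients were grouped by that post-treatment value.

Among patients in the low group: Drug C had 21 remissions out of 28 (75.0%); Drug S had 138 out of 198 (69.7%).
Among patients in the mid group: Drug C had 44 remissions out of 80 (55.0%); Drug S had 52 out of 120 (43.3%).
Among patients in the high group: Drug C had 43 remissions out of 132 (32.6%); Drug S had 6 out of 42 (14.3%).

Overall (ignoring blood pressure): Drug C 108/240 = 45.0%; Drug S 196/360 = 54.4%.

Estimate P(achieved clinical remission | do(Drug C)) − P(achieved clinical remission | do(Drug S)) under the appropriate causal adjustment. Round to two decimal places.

Within every blood pressure level Drug C has the higher rate, yet pooled Drug S does — Simpson's reversal.
Blood pressure here is a post-treatment variable shaped by the drug; conditioning on it would introduce bias rather than remove it. The overall comparison is the causal one.
The causal difference is the pooled difference: 0.450 − 0.544 = -0.094.

-0.09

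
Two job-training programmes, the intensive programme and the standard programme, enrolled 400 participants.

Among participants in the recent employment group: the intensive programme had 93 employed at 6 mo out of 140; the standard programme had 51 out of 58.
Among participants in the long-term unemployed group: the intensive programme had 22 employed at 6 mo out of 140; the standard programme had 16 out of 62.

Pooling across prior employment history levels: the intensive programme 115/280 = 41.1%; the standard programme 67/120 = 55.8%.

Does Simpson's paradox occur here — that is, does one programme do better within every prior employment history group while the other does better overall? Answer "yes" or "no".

Within each prior employment history level (recent employment 66.4% vs 87.9%; long-term unemployed 15.7% vs 25.8%), the standard programme has the higher rate every time. Pooled: 41.1% vs 55.8% — the standard programme has the higher rate overall. They agree.

no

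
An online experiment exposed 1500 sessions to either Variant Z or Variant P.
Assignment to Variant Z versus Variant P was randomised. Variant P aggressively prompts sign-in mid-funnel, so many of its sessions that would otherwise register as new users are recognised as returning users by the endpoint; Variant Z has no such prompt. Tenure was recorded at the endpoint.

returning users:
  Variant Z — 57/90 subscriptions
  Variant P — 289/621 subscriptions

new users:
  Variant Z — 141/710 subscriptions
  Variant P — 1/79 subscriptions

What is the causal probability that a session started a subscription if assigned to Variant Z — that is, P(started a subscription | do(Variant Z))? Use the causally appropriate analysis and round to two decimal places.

The stratified and pooled comparisons disagree (Variant Z wins within each user tenure; Variant P wins overall), so the answer turns on the causal role of user tenure.
User tenure lies on the pathway variant → user tenure → outcome, so adjusting for it blocks the indirect effect. For the total causal effect of variant, use the unadjusted pooled rates.
So P(outcome | do(Variant Z)) is just the pooled rate for Variant Z: 198/800 = 0.247.

0.25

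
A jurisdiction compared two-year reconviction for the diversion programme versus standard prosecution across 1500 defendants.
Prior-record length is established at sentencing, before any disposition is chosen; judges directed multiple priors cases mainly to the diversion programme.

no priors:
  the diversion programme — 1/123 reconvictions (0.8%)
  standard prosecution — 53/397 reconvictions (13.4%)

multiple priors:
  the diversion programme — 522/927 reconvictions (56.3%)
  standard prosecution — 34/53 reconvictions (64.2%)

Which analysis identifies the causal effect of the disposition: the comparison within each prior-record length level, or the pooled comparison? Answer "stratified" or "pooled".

stratified

Within every prior-record length level the diversion programme has the lower rate, yet pooled standard prosecution does — Simpson's reversal.
Here prior-record length is a common cause — it drives both which disposition a case falls under and the outcome. The crude comparison mixes populations; the stratum-specific rates are the causally relevant ones.
Within each level — no priors: 0.8% vs 13.4%; multiple priors: 56.3% vs 64.2% — the diversion programme is lower every time.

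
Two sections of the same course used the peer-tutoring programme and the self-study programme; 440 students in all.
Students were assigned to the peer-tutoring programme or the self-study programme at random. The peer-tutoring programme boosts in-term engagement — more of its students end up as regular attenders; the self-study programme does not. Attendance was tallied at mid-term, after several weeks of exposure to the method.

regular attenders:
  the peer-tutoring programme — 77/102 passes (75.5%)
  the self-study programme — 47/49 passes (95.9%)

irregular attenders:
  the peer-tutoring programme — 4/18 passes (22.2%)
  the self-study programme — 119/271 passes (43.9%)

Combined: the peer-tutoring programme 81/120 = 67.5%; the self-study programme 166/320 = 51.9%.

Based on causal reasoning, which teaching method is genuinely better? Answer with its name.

the self-study programme is higher inside every mid-term attendance stratum but the peer-tutoring programme is higher in aggregate. Whether to stratify depends on how mid-term attendance relates to the teaching method.
Mid-term attendance here is a post-treatment variable shaped by the teaching method; conditioning on it would introduce bias rather than remove it. The overall comparison is the causal one.
Pooled: the peer-tutoring programme 67.5% vs the self-study programme 51.9%; the peer-tutoring programme is higher overall.

the peer-tutoring programme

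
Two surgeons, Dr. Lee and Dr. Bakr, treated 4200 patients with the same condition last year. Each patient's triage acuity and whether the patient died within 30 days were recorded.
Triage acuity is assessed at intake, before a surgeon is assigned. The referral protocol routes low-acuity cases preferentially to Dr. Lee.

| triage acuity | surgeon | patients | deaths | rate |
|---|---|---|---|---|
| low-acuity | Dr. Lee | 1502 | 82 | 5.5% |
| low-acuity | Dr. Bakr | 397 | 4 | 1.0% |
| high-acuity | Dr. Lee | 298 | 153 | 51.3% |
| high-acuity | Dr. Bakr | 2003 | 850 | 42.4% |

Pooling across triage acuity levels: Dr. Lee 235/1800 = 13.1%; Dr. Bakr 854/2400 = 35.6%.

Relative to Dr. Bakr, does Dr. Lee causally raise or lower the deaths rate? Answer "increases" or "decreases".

increases

Within every triage acuity level Dr. Bakr has the lower rate, yet pooled Dr. Lee does — Simpson's reversal.
Triage acuity differs across surgeons for reasons unrelated to any effect of the surgeon itself, and it separately predicts the outcome — a classic confounder. We must compare within triage acuity levels.
Within each level — low-acuity: 5.5% vs 1.0%; high-acuity: 51.3% vs 42.4% — Dr. Bakr is lower every time.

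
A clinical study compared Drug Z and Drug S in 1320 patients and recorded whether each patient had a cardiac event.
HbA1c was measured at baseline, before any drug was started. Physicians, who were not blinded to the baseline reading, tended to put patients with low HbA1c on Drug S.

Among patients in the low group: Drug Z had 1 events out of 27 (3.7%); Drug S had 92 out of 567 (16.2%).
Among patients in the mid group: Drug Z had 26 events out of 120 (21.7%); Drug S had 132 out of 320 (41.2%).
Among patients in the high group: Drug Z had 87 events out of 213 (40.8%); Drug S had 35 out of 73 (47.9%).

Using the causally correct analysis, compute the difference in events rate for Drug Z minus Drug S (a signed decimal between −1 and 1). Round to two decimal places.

-0.14

Drug Z is lower inside every HbA1c stratum but Drug S is lower in aggregate. Whether to stratify depends on how HbA1c relates to the drug.
HbA1c satisfies the back-door criterion: it is not a descendant of the drug, and it blocks the spurious path from drug to outcome. Adjusting for it (i.e., using the within-HbA1c rates) gives the causal effect.
Adjusting over the population distribution of HbA1c: 0.450·(0.037−0.162) + 0.333·(0.217−0.412) + 0.217·(0.408−0.479) = -0.137.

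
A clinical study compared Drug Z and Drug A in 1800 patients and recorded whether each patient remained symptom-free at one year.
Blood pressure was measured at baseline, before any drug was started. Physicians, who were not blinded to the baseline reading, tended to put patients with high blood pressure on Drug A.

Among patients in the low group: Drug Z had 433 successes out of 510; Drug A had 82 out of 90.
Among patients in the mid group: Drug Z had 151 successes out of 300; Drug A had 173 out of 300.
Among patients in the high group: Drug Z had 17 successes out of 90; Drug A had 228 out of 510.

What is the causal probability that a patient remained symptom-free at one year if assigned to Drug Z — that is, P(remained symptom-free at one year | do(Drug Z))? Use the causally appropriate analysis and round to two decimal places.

0.51

The stratified and pooled comparisons disagree (Drug A wins within each blood pressure; Drug Z wins overall), so the answer turns on the causal role of blood pressure.
Blood pressure differs across drugs for reasons unrelated to any effect of the drug itself, and it separately predicts the outcome — a classic confounder. We must compare within blood pressure levels.
Standardising Drug Z to the population blood pressure mix: 0.333·433/510 + 0.333·151/300 + 0.333·17/90 = 0.514.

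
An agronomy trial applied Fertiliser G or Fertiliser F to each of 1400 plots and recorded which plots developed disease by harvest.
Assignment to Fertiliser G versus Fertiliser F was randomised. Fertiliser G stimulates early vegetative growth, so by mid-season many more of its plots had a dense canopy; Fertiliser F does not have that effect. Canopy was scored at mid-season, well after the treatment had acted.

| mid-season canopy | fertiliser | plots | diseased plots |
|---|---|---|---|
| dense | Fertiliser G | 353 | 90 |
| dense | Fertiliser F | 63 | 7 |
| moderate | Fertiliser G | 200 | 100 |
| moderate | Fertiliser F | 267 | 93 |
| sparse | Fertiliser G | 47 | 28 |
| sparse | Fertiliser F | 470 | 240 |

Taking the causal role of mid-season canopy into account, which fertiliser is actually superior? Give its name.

Stratifying would compare fertilisers among plots the fertilisers themselves sorted into mid-season canopy groups — a form of selection on an intermediate. The unconditioned pooled rates give the total causal effect.
Pooled: Fertiliser G 36.3% vs Fertiliser F 42.5%; Fertiliser G is lower overall.

Fertiliser G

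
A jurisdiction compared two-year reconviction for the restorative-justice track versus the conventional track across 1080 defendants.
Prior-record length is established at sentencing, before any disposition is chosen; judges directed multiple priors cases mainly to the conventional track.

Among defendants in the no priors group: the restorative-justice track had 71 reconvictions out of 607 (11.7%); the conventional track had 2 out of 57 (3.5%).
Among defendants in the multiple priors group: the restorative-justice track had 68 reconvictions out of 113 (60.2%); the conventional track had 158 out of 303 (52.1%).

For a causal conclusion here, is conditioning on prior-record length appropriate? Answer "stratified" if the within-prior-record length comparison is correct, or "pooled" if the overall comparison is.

The prior-record length-specific comparison favours the conventional track throughout, but the pooled figures favour the restorative-justice track. The question is whether to condition on prior-record length.
Nothing the disposition does changes prior-record length; the imbalance is an allocation artefact. With prior-record length also predicting the outcome, the pooled figure is confounded, and the within-stratum comparison is the causal one.
Within each level — no priors: 11.7% vs 3.5%; multiple priors: 60.2% vs 52.1% — the conventional track is lower every time.

stratified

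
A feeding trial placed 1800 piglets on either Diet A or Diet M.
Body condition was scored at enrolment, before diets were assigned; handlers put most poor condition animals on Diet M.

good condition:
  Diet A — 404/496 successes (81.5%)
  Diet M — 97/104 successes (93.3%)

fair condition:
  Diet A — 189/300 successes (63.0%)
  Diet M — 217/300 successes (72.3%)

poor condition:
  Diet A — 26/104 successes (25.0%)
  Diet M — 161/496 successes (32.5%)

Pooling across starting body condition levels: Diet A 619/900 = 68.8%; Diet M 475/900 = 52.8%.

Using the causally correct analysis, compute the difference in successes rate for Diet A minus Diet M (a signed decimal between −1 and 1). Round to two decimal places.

Here starting body condition is a common cause — it drives both which diet a case falls under and the outcome. The crude comparison mixes populations; the stratum-specific rates are the causally relevant ones.
Adjusting over the population distribution of starting body condition: 0.333·(0.815−0.933) + 0.333·(0.630−0.723) + 0.333·(0.250−0.325) = -0.095.

-0.10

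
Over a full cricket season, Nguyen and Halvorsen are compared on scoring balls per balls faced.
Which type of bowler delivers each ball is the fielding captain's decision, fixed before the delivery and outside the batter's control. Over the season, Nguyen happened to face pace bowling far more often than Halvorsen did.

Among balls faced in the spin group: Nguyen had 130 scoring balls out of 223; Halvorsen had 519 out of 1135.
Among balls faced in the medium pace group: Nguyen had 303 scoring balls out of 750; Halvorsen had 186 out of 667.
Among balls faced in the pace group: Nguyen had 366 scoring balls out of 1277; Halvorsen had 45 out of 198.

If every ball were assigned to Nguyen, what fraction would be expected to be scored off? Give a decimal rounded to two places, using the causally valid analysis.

0.42

The bowling type-specific comparison favours Nguyen throughout, but the pooled figures favour Halvorsen. The question is whether to condition on bowling type.
The imbalance in bowling type arose from how balls faced were allocated, not from anything the player did; and bowling type independently affects the outcome. The pooled gap is confounded — condition on bowling type.
Standardising Nguyen to the population bowling type mix: 0.320·130/223 + 0.333·303/750 + 0.347·366/1277 = 0.420.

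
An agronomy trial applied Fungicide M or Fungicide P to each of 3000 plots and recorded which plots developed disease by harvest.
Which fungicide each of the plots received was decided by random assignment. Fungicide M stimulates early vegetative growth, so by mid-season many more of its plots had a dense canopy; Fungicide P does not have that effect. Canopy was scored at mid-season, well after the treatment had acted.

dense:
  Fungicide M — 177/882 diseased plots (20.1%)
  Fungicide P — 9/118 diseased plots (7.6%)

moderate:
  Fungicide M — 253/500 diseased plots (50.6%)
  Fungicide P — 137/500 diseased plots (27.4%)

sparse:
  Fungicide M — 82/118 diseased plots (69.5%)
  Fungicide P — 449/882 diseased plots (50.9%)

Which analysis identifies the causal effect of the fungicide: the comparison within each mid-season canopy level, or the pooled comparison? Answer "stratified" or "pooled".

pooled

Stratifying would compare fungicides among plots the fungicides themselves sorted into mid-season canopy groups — a form of selection on an intermediate. The unconditioned pooled rates give the total causal effect.
Pooled: Fungicide M 34.1% vs Fungicide P 39.7%; Fungicide M is lower overall.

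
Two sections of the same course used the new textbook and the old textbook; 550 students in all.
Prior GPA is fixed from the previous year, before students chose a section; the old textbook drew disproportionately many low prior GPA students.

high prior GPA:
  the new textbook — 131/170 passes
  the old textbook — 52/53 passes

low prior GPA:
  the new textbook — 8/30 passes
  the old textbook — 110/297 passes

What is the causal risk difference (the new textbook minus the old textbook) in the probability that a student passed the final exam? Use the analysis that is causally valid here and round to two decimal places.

-0.15

Within every prior GPA band level the old textbook has the higher rate, yet pooled the new textbook does — Simpson's reversal.
Nothing the teaching method does changes prior GPA band; the imbalance is an allocation artefact. With prior GPA band also predicting the outcome, the pooled figure is confounded, and the within-stratum comparison is the causal one.
Adjusting over the population distribution of prior GPA band: 0.405·(0.771−0.981) + 0.595·(0.267−0.370) = -0.147.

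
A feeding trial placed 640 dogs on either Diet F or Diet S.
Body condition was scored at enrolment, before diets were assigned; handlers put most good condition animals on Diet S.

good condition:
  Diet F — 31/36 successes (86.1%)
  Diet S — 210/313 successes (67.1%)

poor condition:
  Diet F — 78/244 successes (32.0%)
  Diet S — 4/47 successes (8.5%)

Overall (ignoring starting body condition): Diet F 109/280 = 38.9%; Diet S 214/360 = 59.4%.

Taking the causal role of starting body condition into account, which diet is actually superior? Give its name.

Diet F

Since starting body condition is a pre-existing factor (not a product of the diet) and it affects the outcome on its own, it is a confounder. The stratified rates, not the pooled rate, identify the causal effect.
Within each level — good condition: 86.1% vs 67.1%; poor condition: 32.0% vs 8.5% — Diet F is higher every time.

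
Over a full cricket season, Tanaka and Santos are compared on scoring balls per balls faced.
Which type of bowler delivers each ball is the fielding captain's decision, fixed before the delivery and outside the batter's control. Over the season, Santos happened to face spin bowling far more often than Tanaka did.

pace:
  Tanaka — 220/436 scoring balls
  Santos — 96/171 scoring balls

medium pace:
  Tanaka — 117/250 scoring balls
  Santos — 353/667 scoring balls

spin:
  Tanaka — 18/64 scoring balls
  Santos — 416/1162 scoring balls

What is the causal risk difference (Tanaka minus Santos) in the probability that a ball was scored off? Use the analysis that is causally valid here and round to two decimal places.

-0.07

The bowling type-specific comparison favours Santos throughout, but the pooled figures favour Tanaka. The question is whether to condition on bowling type.
Here bowling type is a common cause — it drives both which player a case falls under and the outcome. The crude comparison mixes populations; the stratum-specific rates are the causally relevant ones.
Adjusting over the population distribution of bowling type: 0.221·(0.505−0.561) + 0.333·(0.468−0.529) + 0.446·(0.281−0.358) = -0.067.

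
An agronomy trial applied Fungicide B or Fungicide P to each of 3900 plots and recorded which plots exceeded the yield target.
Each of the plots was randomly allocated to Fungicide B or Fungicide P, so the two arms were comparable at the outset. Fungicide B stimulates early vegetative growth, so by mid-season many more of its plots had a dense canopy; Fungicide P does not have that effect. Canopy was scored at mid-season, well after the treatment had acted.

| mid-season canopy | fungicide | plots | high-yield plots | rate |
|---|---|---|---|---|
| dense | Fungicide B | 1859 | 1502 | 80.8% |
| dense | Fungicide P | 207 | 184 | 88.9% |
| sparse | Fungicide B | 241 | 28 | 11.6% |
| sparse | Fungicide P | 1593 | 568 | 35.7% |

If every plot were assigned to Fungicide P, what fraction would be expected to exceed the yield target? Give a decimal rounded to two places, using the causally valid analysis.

The distribution of mid-season canopy is itself part of what the fungicide does — it is an intermediate outcome. Holding it fixed would remove that part of the effect; the total effect is the pooled difference.
So P(outcome | do(Fungicide P)) is just the pooled rate for Fungicide P: 752/1800 = 0.418.

0.42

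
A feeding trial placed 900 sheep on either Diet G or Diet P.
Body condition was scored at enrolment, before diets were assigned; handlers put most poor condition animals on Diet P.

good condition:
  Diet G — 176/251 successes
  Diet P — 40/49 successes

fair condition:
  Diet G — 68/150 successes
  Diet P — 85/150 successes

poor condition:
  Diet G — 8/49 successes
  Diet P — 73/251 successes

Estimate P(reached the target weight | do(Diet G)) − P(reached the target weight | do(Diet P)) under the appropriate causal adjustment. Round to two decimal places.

Starting body condition is set before the diet has any effect — it is not caused by the diet — and it independently drives the outcome. That makes it a confounder, so the causal comparison is within starting body condition levels.
Adjusting over the population distribution of starting body condition: 0.333·(0.701−0.816) + 0.333·(0.453−0.567) + 0.333·(0.163−0.291) = -0.119.

-0.12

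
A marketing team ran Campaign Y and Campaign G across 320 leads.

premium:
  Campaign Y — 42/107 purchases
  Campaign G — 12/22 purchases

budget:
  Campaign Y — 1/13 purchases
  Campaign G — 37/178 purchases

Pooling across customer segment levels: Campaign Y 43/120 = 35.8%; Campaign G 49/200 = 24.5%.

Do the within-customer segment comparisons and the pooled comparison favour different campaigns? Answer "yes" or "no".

yes

Within each customer segment level (premium 39.3% vs 54.5%; budget 7.7% vs 20.8%), Campaign G has the higher rate every time. Pooled: 35.8% vs 24.5% — Campaign Y has the higher rate overall. The two comparisons disagree.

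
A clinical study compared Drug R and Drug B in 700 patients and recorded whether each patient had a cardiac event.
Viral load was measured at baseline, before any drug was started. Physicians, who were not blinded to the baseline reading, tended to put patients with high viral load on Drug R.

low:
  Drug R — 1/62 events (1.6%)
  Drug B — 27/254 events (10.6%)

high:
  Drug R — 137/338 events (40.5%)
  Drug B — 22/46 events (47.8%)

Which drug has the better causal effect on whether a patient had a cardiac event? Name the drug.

Viral load is set before the drug has any effect — it is not caused by the drug — and it independently drives the outcome. That makes it a confounder, so the causal comparison is within viral load levels.
Within each level — low: 1.6% vs 10.6%; high: 40.5% vs 47.8% — Drug R is lower every time.

Drug R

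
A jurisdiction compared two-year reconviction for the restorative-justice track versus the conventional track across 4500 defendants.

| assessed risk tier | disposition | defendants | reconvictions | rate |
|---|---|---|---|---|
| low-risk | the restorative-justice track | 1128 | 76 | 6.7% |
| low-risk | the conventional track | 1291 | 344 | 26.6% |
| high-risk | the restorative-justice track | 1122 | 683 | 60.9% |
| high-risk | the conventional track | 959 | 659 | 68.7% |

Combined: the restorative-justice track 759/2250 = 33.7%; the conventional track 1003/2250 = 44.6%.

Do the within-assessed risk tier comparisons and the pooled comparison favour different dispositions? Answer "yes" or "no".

no

Within each assessed risk tier level (low-risk 6.7% vs 26.6%; high-risk 60.9% vs 68.7%), the restorative-justice track has the lower rate every time. Pooled: 33.7% vs 44.6% — the restorative-justice track has the lower rate overall. They agree.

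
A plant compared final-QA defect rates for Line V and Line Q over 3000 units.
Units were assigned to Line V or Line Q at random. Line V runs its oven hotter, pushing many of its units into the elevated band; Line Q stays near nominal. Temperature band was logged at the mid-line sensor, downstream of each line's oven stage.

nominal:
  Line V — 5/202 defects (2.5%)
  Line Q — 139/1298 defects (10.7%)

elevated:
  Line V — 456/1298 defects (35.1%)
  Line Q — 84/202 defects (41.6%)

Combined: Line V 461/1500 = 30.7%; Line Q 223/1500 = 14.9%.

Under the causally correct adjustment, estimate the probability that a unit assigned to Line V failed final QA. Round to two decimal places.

The in-process temperature band-specific comparison favours Line V throughout, but the pooled figures favour Line Q. The question is whether to condition on in-process temperature band.
In-process temperature band lies on the pathway line → in-process temperature band → outcome, so adjusting for it blocks the indirect effect. For the total causal effect of line, use the unadjusted pooled rates.
So P(outcome | do(Line V)) is just the pooled rate for Line V: 461/1500 = 0.307.

0.31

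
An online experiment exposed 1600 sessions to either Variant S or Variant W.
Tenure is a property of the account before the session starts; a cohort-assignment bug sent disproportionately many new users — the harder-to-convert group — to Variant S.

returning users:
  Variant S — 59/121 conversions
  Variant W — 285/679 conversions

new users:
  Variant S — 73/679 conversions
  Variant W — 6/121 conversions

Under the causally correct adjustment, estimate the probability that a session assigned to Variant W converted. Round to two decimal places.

0.23

User tenure satisfies the back-door criterion: it is not a descendant of the variant, and it blocks the spurious path from variant to outcome. Adjusting for it (i.e., using the within-user tenure rates) gives the causal effect.
Standardising Variant W to the population user tenure mix: 0.500·285/679 + 0.500·6/121 = 0.235.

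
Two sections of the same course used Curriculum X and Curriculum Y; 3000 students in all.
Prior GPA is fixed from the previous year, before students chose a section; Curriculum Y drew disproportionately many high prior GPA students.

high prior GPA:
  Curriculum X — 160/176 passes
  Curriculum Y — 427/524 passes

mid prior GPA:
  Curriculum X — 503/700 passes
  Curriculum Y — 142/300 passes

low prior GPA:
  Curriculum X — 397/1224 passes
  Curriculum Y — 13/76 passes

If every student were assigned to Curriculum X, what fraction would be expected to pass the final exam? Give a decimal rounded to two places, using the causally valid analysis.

The prior GPA band-specific comparison favours Curriculum X throughout, but the pooled figures favour Curriculum Y. The question is whether to condition on prior GPA band.
Nothing the teaching method does changes prior GPA band; the imbalance is an allocation artefact. With prior GPA band also predicting the outcome, the pooled figure is confounded, and the within-stratum comparison is the causal one.
Standardising Curriculum X to the population prior GPA band mix: 0.233·160/176 + 0.333·503/700 + 0.433·397/1224 = 0.592.

0.59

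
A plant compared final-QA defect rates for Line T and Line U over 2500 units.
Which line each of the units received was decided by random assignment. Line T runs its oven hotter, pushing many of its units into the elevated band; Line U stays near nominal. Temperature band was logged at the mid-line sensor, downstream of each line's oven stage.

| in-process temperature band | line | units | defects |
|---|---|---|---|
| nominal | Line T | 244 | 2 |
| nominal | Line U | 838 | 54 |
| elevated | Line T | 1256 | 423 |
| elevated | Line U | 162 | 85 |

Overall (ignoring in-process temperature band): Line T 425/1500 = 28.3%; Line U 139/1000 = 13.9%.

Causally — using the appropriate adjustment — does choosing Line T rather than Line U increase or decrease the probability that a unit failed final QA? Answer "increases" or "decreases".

increases

Line T is lower inside every in-process temperature band stratum but Line U is lower in aggregate. Whether to stratify depends on how in-process temperature band relates to the line.
In-process temperature band is recorded after the line and is itself shifted by it — it sits on the causal path from line to outcome. Conditioning on a mediator would strip out part of the effect we want; the pooled comparison gives the total causal effect.
Pooled: Line T 28.3% vs Line U 13.9%; Line U is lower overall.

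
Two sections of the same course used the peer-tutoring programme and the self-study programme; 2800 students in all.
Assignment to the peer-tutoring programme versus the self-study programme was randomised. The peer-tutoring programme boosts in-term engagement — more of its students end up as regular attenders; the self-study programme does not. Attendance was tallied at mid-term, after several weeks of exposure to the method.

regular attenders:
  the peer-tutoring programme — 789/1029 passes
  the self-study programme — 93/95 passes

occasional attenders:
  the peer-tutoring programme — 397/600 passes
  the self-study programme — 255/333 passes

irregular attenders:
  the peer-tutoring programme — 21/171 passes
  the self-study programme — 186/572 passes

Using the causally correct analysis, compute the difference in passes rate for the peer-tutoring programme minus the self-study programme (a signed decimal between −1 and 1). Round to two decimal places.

Because the teaching method influences mid-term attendance, mid-term attendance is a post-treatment mediator, not a confounder. Stratifying on it would bias the estimate; the causal effect is the crude pooled difference.
The causal difference is the pooled difference: 0.671 − 0.534 = +0.137.

+0.14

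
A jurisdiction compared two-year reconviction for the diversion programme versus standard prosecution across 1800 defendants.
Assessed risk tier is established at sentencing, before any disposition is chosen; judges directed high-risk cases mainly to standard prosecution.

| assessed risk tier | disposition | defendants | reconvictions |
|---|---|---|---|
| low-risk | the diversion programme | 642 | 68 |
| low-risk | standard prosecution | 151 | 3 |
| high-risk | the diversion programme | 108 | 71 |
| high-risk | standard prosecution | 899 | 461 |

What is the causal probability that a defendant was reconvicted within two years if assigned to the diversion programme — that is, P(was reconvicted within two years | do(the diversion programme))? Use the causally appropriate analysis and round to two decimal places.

0.41

The stratified and pooled comparisons disagree (standard prosecution wins within each assessed risk tier; the diversion programme wins overall), so the answer turns on the causal role of assessed risk tier.
The imbalance in assessed risk tier arose from how defendants were allocated, not from anything the disposition did; and assessed risk tier independently affects the outcome. The pooled gap is confounded — condition on assessed risk tier.
Standardising the diversion programme to the population assessed risk tier mix: 0.441·68/642 + 0.559·71/108 = 0.414.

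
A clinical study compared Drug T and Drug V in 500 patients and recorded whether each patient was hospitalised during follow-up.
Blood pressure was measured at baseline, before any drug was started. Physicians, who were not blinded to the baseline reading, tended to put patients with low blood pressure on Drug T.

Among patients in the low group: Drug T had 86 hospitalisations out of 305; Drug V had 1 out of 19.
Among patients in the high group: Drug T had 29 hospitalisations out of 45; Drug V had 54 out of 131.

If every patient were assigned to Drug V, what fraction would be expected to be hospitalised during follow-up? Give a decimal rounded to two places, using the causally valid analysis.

Drug V is lower inside every blood pressure stratum but Drug T is lower in aggregate. Whether to stratify depends on how blood pressure relates to the drug.
Nothing the drug does changes blood pressure; the imbalance is an allocation artefact. With blood pressure also predicting the outcome, the pooled figure is confounded, and the within-stratum comparison is the causal one.
Standardising Drug V to the population blood pressure mix: 0.648·1/19 + 0.352·54/131 = 0.179.

0.18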